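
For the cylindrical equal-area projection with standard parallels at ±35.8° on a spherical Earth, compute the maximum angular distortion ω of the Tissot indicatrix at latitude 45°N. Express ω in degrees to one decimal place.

15.7°

For cylindrical equal-area with standard parallel φ₀, h = cos φ / cos φ₀ and k = cos φ₀ / cos φ, so h·k = 1.
At 45°: h = 0.8718, k = 1.147; principal scales a = 1.147, b = 0.8718.
sin(ω/2) = (a − b)/(a + b) = 0.2752/2.019 = 0.1363, so ω = 2 arcsin(0.1363) ≈ 15.7°.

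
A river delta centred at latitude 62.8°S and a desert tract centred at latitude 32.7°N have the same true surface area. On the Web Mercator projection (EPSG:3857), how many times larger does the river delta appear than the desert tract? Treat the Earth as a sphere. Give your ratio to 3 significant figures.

Mercator areal scale is sec²φ.
At 62.8°: sec²(62.8°) = 1/0.4571² = 4.786.
At 32.7°: sec²(32.7°) = 1/0.8415² = 1.412.
Ratio = 4.786/1.412 = cos²(32.7°)/cos²(62.8°) ≈ 3.39.

3.39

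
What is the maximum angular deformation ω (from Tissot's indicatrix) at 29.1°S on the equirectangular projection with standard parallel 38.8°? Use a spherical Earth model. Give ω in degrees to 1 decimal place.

6.5°

In the equirectangular projection with standard parallel φ₀ = 38.8° (x = Rλ cos φ₀, y = Rφ), meridians are true-scale (h = 1) and the parallel scale is k = cos φ₀ / cos φ.
At 29.1°: h = 1.000, k = 0.8919; principal scales a = 1.000, b = 0.8919.
sin(ω/2) = (a − b)/(a + b) = 0.1081/1.892 = 0.05713, so ω = 2 arcsin(0.05713) ≈ 6.5°.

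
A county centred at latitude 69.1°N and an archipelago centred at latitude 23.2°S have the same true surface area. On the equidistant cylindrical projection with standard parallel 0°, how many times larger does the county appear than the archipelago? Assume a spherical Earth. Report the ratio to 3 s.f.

Plate carrée maps x = Rλ, y = Rφ. The meridian scale is h = 1 and the parallel scale is k = 1/cos φ = sec φ.
Areal scale at 69.1°: h·k = 1.000 × 2.803 = 2.803.
Areal scale at 23.2°: h·k = 1.000 × 1.088 = 1.088.
Ratio = 2.803/1.088 ≈ 2.58.

2.58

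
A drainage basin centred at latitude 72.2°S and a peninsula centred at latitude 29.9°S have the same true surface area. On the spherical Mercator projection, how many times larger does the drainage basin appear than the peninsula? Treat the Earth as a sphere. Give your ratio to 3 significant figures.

Mercator areal scale is sec²φ.
At 72.2°: sec²(72.2°) = 1/0.3057² = 10.70.
At 29.9°: sec²(29.9°) = 1/0.8669² = 1.331.
Ratio = 10.70/1.331 = cos²(29.9°)/cos²(72.2°) ≈ 8.04.

8.04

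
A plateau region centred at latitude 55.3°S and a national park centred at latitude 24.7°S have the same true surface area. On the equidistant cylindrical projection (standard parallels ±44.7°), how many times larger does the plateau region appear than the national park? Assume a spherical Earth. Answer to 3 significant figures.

With standard parallel φ₀ = 44.7°, the equirectangular projection gives x = Rλ cos φ₀, y = Rφ, so h = 1 and k = cos 44.7° / cos φ.
Areal scale at 55.3°: h·k = 1.000 × 1.249 = 1.249.
Areal scale at 24.7°: h·k = 1.000 × 0.7824 = 0.7824.
Ratio = 1.249/0.7824 ≈ 1.60.

1.60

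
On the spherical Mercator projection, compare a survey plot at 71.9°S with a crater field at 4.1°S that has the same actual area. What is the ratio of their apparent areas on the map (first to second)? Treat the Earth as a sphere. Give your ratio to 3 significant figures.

10.3

On Mercator, area is exaggerated by sec²φ = 1/cos²φ.
At 71.9°: sec²(71.9°) = 1/0.3107² = 10.36.
At 4.1°: sec²(4.1°) = 1/0.9974² = 1.005.
Ratio = 10.36/1.005 = cos²(4.1°)/cos²(71.9°) ≈ 10.3.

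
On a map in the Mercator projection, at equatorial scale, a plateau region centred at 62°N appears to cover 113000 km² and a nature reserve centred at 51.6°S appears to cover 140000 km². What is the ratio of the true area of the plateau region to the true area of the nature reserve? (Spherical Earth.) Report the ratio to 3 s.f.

0.461

Mercator's areal exaggeration is sec²φ; hence true area = (apparent area) · cos²φ.
True area of plateau region: 113000 × cos²(62°) = 113000 × 0.2204 = 24910 km².
True area of nature reserve: 140000 × cos²(51.6°) = 140000 × 0.3858 = 54020 km².
Ratio = 24910 / 54020 ≈ 0.461.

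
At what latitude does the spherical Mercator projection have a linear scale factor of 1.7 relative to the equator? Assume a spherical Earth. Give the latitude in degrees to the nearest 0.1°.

54.0°

Mercator scale is k = sec φ = 1/cos φ.
1/cos φ = 1.7  ⇒  cos φ = 0.5882  ⇒  φ = arccos(0.5882) ≈ 54.0°.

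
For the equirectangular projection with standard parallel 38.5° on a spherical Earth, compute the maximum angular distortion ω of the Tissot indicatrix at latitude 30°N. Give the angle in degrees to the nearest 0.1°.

5.8°

In the equirectangular projection with standard parallel φ₀ = 38.5° (x = Rλ cos φ₀, y = Rφ), meridians are true-scale (h = 1) and the parallel scale is k = cos φ₀ / cos φ.
At 30°: h = 1.000, k = 0.9037; principal scales a = 1.000, b = 0.9037.
sin(ω/2) = (a − b)/(a + b) = 0.09632/1.904 = 0.05060, so ω = 2 arcsin(0.05060) ≈ 5.8°.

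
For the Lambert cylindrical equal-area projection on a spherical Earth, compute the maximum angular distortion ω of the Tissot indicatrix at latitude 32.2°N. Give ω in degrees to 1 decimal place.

The Lambert cylindrical equal-area projection is the cylindrical equal-area projection with its standard parallel at the equator (φ₀ = 0). For cylindrical equal-area with standard parallel φ₀, h = cos φ / cos φ₀ and k = cos φ₀ / cos φ, so h·k = 1.
At 32.2°: h = 0.8462, k = 1.182; principal scales a = 1.182, b = 0.8462.
sin(ω/2) = (a − b)/(a + b) = 0.3356/2.028 = 0.1655, so ω = 2 arcsin(0.1655) ≈ 19.0°.

19.0°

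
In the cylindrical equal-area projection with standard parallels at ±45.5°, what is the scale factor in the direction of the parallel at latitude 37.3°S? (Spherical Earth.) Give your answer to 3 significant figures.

For cylindrical equal-area with standard parallel φ₀, h = cos φ / cos φ₀ and k = cos φ₀ / cos φ, so h·k = 1.
k = cos 45.5° / cos 37.3° = 0.7009/0.7955 = 0.8811.

0.881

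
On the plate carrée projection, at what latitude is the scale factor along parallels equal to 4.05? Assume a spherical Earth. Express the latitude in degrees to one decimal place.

Plate carrée: h = 1, k = sec φ along parallels.
sec φ = 4.05  ⇒  cos φ = 0.2469  ⇒  φ ≈ 75.7°.

75.7°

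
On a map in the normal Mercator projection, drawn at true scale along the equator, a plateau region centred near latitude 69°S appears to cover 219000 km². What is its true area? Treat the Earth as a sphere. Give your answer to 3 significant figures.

28100 km²

For Mercator, h = k = sec φ (a conformal cylindrical projection has a single point scale, 1/cos φ).
Areal scale = k² = sec²φ = 1/cos²(69°) = 1/0.3584² = 7.786.
True area = apparent / (areal scale) = 219000 / 7.786 ≈ 28100 km².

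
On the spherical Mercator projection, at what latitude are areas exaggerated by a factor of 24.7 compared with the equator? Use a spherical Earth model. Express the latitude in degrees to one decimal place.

Mercator areal scale is sec²φ.
sec²φ = 24.7  ⇒  cos²φ = 0.04049  ⇒  cos φ = 0.2012.
φ = arccos(0.2012) ≈ 78.4°.

78.4°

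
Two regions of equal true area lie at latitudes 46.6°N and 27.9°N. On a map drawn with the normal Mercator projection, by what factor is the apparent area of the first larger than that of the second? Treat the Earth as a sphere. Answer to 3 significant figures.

On Mercator, area is exaggerated by sec²φ = 1/cos²φ.
At 46.6°: sec²(46.6°) = 1/0.6871² = 2.118.
At 27.9°: sec²(27.9°) = 1/0.8838² = 1.280.
Ratio = 2.118/1.280 = cos²(27.9°)/cos²(46.6°) ≈ 1.65.

1.65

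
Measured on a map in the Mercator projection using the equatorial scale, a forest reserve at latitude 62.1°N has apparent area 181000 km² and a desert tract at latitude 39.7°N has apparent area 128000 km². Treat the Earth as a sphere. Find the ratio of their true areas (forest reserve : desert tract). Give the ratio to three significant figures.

0.523

Since Mercator area scale is 1/cos²φ, the true area equals the apparent area multiplied by cos²φ.
True area of forest reserve: 181000 × cos²(62.1°) = 181000 × 0.2190 = 39630 km².
True area of desert tract: 128000 × cos²(39.7°) = 128000 × 0.5920 = 75770 km².
Ratio = 39630 / 75770 ≈ 0.523.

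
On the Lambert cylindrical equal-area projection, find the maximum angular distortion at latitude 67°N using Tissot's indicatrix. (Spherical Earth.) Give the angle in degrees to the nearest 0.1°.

94.6°

The Lambert cylindrical equal-area projection is the cylindrical equal-area projection with its standard parallel at the equator (φ₀ = 0). A cylindrical equal-area projection with standard parallel φ₀ has meridian scale h = cos φ / cos φ₀ and parallel scale k = cos φ₀ / cos φ (so areas are preserved, h·k = 1).
At 67°: h = 0.3907, k = 2.559; principal scales a = 2.559, b = 0.3907.
sin(ω/2) = (a − b)/(a + b) = 2.169/2.950 = 0.7351, so ω = 2 arcsin(0.7351) ≈ 94.6°.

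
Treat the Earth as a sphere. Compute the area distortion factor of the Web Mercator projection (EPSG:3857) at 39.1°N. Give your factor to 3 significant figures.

For Mercator, h = k = sec φ (a conformal cylindrical projection has a single point scale, 1/cos φ).
Areal scale = k² = sec²φ = 1/cos²(39.1°) = 1/0.7760² = 1.660.

1.66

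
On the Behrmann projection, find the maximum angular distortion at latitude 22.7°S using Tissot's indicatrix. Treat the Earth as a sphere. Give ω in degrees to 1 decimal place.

The Behrmann projection is cylindrical equal-area with φ₀ = 30°. Cylindrical equal-area (φ₀ = 30°): h = cos φ / cos 30° along meridians, k = cos 30° / cos φ along parallels; h·k = 1.
At 22.7°: h = 1.065, k = 0.9387; principal scales a = 1.065, b = 0.9387.
sin(ω/2) = (a − b)/(a + b) = 0.1265/2.004 = 0.06313, so ω = 2 arcsin(0.06313) ≈ 7.2°.

7.2°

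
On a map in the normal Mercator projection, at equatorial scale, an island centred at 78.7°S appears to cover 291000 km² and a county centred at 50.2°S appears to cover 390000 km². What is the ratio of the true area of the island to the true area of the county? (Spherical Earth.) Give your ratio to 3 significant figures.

0.0699

On Mercator the areal scale is sec²φ, so true area = apparent × cos²φ.
True area of island: 291000 × cos²(78.7°) = 291000 × 0.03839 = 11170 km².
True area of county: 390000 × cos²(50.2°) = 390000 × 0.4097 = 159800 km².
Ratio = 11170 / 159800 ≈ 0.0699.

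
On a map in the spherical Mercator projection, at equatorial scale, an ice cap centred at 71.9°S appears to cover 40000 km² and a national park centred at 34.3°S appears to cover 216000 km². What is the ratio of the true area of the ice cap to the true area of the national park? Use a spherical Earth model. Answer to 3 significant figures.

0.0262

Mercator's areal exaggeration is sec²φ; hence true area = (apparent area) · cos²φ.
True area of ice cap: 40000 × cos²(71.9°) = 40000 × 0.09652 = 3861 km².
True area of national park: 216000 × cos²(34.3°) = 216000 × 0.6824 = 147400 km².
Ratio = 3861 / 147400 ≈ 0.0262.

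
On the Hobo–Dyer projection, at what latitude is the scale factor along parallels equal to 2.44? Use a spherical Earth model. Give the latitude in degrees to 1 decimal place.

Hobo–Dyer is a cylindrical equal-area projection with standard parallels at ±37.5°. A cylindrical equal-area projection with standard parallel φ₀ has meridian scale h = cos φ / cos φ₀ and parallel scale k = cos φ₀ / cos φ (so areas are preserved, h·k = 1).
k = cos φ₀ / cos φ = 2.44  ⇒  cos φ = cos 37.5° / 2.44 = 0.3251.
φ = arccos(0.3251) ≈ 71.0°.

71.0°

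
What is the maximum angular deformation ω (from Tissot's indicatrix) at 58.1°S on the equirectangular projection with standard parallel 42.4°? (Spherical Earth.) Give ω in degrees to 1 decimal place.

With standard parallel φ₀ = 42.4°, the equirectangular projection gives x = Rλ cos φ₀, y = Rφ, so h = 1 and k = cos 42.4° / cos φ.
At 58.1°: h = 1.000, k = 1.397; principal scales a = 1.397, b = 1.000.
sin(ω/2) = (a − b)/(a + b) = 0.3974/2.397 = 0.1658, so ω = 2 arcsin(0.1658) ≈ 19.1°.

19.1°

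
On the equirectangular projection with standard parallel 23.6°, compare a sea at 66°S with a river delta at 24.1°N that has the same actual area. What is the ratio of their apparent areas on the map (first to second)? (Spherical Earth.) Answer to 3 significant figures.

With standard parallel φ₀ = 23.6°, the equirectangular projection gives x = Rλ cos φ₀, y = Rφ, so h = 1 and k = cos 23.6° / cos φ.
Areal scale at 66°: h·k = 1.000 × 2.253 = 2.253.
Areal scale at 24.1°: h·k = 1.000 × 1.004 = 1.004.
Ratio = 2.253/1.004 ≈ 2.24.

2.24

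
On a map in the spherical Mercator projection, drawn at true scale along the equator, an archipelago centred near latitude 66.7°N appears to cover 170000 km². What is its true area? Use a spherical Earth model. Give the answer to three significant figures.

26600 km²

Mercator is conformal, so the point scale is isotropic: h = k = sec φ = 1/cos φ.
Areal scale = k² = sec²φ = 1/cos²(66.7°) = 1/0.3955² = 6.392.
True area = apparent / (areal scale) = 170000 / 6.392 ≈ 26600 km².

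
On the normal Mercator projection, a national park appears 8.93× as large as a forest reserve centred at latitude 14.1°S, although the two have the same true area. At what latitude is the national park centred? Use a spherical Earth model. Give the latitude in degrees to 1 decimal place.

71.1°

Mercator areal scale is sec²φ, so apparent-area ratio = sec²φ₁ / sec²φ₂ = cos²φ₂ / cos²φ₁.
cos²φ₂ / cos²φ₁ = 8.93  ⇒  cos φ₁ = cos 14.1° / √8.93 = 0.9699/2.988 = 0.3246.
φ₁ = arccos(0.3246) ≈ 71.1°.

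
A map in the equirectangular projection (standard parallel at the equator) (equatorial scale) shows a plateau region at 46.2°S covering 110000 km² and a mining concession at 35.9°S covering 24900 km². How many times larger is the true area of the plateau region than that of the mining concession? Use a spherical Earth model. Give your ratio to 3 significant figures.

Plate carrée has h = 1 and k = sec φ, giving areal scale sec φ; true area = (apparent area) · cos φ.
True area of plateau region: 110000 × cos(46.2°) = 110000 × 0.6921 = 76140 km².
True area of mining concession: 24900 × cos(35.9°) = 24900 × 0.8100 = 20170 km².
Ratio = 76140 / 20170 ≈ 3.77.

3.77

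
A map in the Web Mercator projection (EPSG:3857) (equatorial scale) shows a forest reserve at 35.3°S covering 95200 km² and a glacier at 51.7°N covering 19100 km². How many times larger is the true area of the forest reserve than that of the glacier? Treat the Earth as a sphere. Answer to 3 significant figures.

Since Mercator area scale is 1/cos²φ, the true area equals the apparent area multiplied by cos²φ.
True area of forest reserve: 95200 × cos²(35.3°) = 95200 × 0.6661 = 63410 km².
True area of glacier: 19100 × cos²(51.7°) = 19100 × 0.3841 = 7337 km².
Ratio = 63410 / 7337 ≈ 8.64.

8.64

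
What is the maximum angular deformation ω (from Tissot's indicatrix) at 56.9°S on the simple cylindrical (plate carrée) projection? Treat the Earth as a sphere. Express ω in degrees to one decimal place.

Plate carrée maps x = Rλ, y = Rφ. The meridian scale is h = 1 and the parallel scale is k = 1/cos φ = sec φ.
At 56.9°: h = 1.000, k = 1.831; principal scales a = 1.831, b = 1.000.
sin(ω/2) = (a − b)/(a + b) = 0.8312/2.831 = 0.2936, so ω = 2 arcsin(0.2936) ≈ 34.1°.

34.1°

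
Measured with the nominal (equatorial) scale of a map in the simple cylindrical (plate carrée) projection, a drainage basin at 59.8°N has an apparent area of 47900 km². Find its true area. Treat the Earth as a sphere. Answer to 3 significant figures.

24100 km²

In the plate carrée (x = Rλ, y = Rφ), meridians are true-scale (h = 1) and parallels are stretched by k = sec φ.
Areal scale = h·k = 1 × sec φ; at 59.8°, h = 1.000, k = 1.988, so h·k = 1.988.
True area = apparent / (areal scale) = 47900 / 1.988 ≈ 24100 km².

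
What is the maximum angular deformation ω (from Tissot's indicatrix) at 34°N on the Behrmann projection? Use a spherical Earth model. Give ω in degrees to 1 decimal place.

Behrmann is a cylindrical equal-area projection with standard parallels at ±30°. A cylindrical equal-area projection with standard parallel φ₀ has meridian scale h = cos φ / cos φ₀ and parallel scale k = cos φ₀ / cos φ (so areas are preserved, h·k = 1).
At 34°: h = 0.9573, k = 1.045; principal scales a = 1.045, b = 0.9573.
sin(ω/2) = (a − b)/(a + b) = 0.08733/2.002 = 0.04362, so ω = 2 arcsin(0.04362) ≈ 5.0°.

5.0°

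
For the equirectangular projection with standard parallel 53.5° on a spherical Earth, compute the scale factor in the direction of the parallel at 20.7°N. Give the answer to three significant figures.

The equidistant cylindrical projection with φ₀ = 53.5° has h = 1 (meridians true) and k = cos φ₀ / cos φ along parallels.
k = cos 53.5° / cos 20.7° = 0.5948/0.9354 = 0.6359.

0.636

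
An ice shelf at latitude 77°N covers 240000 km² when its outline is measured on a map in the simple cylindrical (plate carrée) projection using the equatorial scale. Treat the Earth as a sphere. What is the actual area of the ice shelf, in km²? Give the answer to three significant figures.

Plate carrée maps x = Rλ, y = Rφ. The meridian scale is h = 1 and the parallel scale is k = 1/cos φ = sec φ.
Areal scale = h·k = 1 × sec φ; at 77°, h = 1.000, k = 4.445, so h·k = 4.445.
True area = apparent / (areal scale) = 240000 / 4.445 ≈ 54000 km².

54000 km²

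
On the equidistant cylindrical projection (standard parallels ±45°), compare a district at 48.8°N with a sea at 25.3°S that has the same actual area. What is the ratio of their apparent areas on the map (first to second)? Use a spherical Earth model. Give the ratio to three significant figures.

The equidistant cylindrical projection with φ₀ = 45° has h = 1 (meridians true) and k = cos φ₀ / cos φ along parallels.
Areal scale at 48.8°: h·k = 1.000 × 1.074 = 1.074.
Areal scale at 25.3°: h·k = 1.000 × 0.7821 = 0.7821.
Ratio = 1.074/0.7821 ≈ 1.37.

1.37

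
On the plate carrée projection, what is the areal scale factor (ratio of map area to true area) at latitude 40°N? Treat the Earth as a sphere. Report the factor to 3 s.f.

Plate carrée maps x = Rλ, y = Rφ. The meridian scale is h = 1 and the parallel scale is k = 1/cos φ = sec φ.
Areal scale = h·k = 1 × sec φ; at 40°, h = 1.000, k = 1.305, so h·k = 1.305.

1.31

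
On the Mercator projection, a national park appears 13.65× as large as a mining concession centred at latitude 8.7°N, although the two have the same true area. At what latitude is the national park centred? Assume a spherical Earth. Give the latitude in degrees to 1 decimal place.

Mercator areal scale is sec²φ, so apparent-area ratio = sec²φ₁ / sec²φ₂ = cos²φ₂ / cos²φ₁.
cos²φ₂ / cos²φ₁ = 13.65  ⇒  cos φ₁ = cos 8.7° / √13.65 = 0.9885/3.695 = 0.2676.
φ₁ = arccos(0.2676) ≈ 74.5°.

74.5°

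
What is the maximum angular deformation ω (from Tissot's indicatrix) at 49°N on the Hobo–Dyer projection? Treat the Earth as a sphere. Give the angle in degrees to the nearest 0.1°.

21.6°

Hobo–Dyer is a cylindrical equal-area projection with standard parallels at ±37.5°. Cylindrical equal-area (φ₀ = 37.5°): h = cos φ / cos 37.5° along meridians, k = cos 37.5° / cos φ along parallels; h·k = 1.
At 49°: h = 0.8269, k = 1.209; principal scales a = 1.209, b = 0.8269.
sin(ω/2) = (a − b)/(a + b) = 0.3823/2.036 = 0.1878, so ω = 2 arcsin(0.1878) ≈ 21.6°.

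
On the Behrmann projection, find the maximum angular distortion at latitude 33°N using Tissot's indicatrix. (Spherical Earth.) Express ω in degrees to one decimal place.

3.7°

Behrmann is a cylindrical equal-area projection with standard parallels at ±30°. Cylindrical equal-area (φ₀ = 30°): h = cos φ / cos 30° along meridians, k = cos 30° / cos φ along parallels; h·k = 1.
At 33°: h = 0.9684, k = 1.033; principal scales a = 1.033, b = 0.9684.
sin(ω/2) = (a − b)/(a + b) = 0.06420/2.001 = 0.03209, so ω = 2 arcsin(0.03209) ≈ 3.7°.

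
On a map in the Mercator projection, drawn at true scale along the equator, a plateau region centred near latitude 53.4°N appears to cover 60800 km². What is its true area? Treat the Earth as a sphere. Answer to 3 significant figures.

The Mercator projection is conformal; its linear scale factor is the same in every direction and equals sec φ = 1/cos φ.
Areal scale = k² = sec²φ = 1/cos²(53.4°) = 1/0.5962² = 2.813.
True area = apparent / (areal scale) = 60800 / 2.813 ≈ 21600 km².

21600 km²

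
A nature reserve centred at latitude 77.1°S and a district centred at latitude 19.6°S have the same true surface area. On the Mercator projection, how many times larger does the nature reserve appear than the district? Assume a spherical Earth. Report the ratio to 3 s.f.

17.8

Mercator areal scale is sec²φ.
At 77.1°: sec²(77.1°) = 1/0.2233² = 20.06.
At 19.6°: sec²(19.6°) = 1/0.9421² = 1.127.
Ratio = 20.06/1.127 = cos²(19.6°)/cos²(77.1°) ≈ 17.8.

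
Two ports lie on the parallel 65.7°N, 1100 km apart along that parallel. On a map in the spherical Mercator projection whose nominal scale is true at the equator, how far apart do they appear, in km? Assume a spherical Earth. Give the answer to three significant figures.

For Mercator, h = k = sec φ (a conformal cylindrical projection has a single point scale, 1/cos φ).
Along the parallel, k = sec 65.7° = 1/0.4115 = 2.430.
Map distance = 1100 × 2.430 ≈ 2670 km.

2670 km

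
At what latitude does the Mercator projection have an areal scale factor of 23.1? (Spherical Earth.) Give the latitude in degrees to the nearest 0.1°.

78.0°

Mercator areal scale is sec²φ.
sec²φ = 23.1  ⇒  cos²φ = 0.04329  ⇒  cos φ = 0.2081.
φ = arccos(0.2081) ≈ 78.0°.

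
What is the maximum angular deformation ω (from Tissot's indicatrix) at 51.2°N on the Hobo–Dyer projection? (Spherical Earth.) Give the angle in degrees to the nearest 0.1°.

The Hobo–Dyer projection is cylindrical equal-area with φ₀ = 37.5°. A cylindrical equal-area projection with standard parallel φ₀ has meridian scale h = cos φ / cos φ₀ and parallel scale k = cos φ₀ / cos φ (so areas are preserved, h·k = 1).
At 51.2°: h = 0.7898, k = 1.266; principal scales a = 1.266, b = 0.7898.
sin(ω/2) = (a − b)/(a + b) = 0.4763/2.056 = 0.2317, so ω = 2 arcsin(0.2317) ≈ 26.8°.

26.8°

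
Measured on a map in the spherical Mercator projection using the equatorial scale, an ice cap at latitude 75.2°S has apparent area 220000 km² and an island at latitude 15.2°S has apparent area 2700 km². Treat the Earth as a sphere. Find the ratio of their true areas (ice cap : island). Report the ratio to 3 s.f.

5.71

Mercator's areal exaggeration is sec²φ; hence true area = (apparent area) · cos²φ.
True area of ice cap: 220000 × cos²(75.2°) = 220000 × 0.06525 = 14360 km².
True area of island: 2700 × cos²(15.2°) = 2700 × 0.9313 = 2514 km².
Ratio = 14360 / 2514 ≈ 5.71.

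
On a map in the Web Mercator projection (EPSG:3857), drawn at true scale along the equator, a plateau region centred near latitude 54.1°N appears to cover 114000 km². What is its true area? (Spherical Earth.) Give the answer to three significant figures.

39200 km²

Mercator is conformal, so the point scale is isotropic: h = k = sec φ = 1/cos φ.
Areal scale = k² = sec²φ = 1/cos²(54.1°) = 1/0.5864² = 2.908.
True area = apparent / (areal scale) = 114000 / 2.908 ≈ 39200 km².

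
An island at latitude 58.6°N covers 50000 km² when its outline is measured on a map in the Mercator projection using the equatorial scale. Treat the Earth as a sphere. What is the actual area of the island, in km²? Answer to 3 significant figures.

13600 km²

Mercator is conformal, so the point scale is isotropic: h = k = sec φ = 1/cos φ.
Areal scale = k² = sec²φ = 1/cos²(58.6°) = 1/0.5210² = 3.684.
True area = apparent / (areal scale) = 50000 / 3.684 ≈ 13600 km².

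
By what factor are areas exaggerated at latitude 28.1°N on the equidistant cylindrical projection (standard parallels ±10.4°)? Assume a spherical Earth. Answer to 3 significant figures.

1.12

With standard parallel φ₀ = 10.4°, the equirectangular projection gives x = Rλ cos φ₀, y = Rφ, so h = 1 and k = cos 10.4° / cos φ.
Areal scale = h·k = 1 × cos φ₀ / cos φ; at 28.1°, h = 1.000, k = 1.115, so h·k = 1.115.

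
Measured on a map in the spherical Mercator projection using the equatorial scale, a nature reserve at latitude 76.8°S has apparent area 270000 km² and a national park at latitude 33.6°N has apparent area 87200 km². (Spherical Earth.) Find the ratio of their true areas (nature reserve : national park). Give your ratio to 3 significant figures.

0.233

On Mercator the areal scale is sec²φ, so true area = apparent × cos²φ.
True area of nature reserve: 270000 × cos²(76.8°) = 270000 × 0.05214 = 14080 km².
True area of national park: 87200 × cos²(33.6°) = 87200 × 0.6938 = 60500 km².
Ratio = 14080 / 60500 ≈ 0.233.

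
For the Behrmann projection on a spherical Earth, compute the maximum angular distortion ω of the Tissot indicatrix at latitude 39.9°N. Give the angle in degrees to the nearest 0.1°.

Behrmann is a cylindrical equal-area projection with standard parallels at ±30°. A cylindrical equal-area projection with standard parallel φ₀ has meridian scale h = cos φ / cos φ₀ and parallel scale k = cos φ₀ / cos φ (so areas are preserved, h·k = 1).
At 39.9°: h = 0.8858, k = 1.129; principal scales a = 1.129, b = 0.8858.
sin(ω/2) = (a − b)/(a + b) = 0.2430/2.015 = 0.1206, so ω = 2 arcsin(0.1206) ≈ 13.9°.

13.9°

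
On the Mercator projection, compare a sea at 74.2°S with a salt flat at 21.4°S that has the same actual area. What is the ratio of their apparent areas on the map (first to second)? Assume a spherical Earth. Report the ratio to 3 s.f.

11.7

Mercator is conformal with k = sec φ, so areal scale = k² = sec²φ.
At 74.2°: sec²(74.2°) = 1/0.2723² = 13.49.
At 21.4°: sec²(21.4°) = 1/0.9311² = 1.154.
Ratio = 13.49/1.154 = cos²(21.4°)/cos²(74.2°) ≈ 11.7.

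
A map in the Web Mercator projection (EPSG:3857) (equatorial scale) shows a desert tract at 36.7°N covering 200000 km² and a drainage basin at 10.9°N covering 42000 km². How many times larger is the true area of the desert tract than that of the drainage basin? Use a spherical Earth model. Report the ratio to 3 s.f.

Mercator's areal exaggeration is sec²φ; hence true area = (apparent area) · cos²φ.
True area of desert tract: 200000 × cos²(36.7°) = 200000 × 0.6428 = 128600 km².
True area of drainage basin: 42000 × cos²(10.9°) = 42000 × 0.9642 = 40500 km².
Ratio = 128600 / 40500 ≈ 3.17.

3.17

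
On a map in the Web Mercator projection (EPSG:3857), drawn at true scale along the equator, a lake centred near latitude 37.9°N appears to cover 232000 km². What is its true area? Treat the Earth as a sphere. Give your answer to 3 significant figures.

144000 km²

For Mercator, h = k = sec φ (a conformal cylindrical projection has a single point scale, 1/cos φ).
Areal scale = k² = sec²φ = 1/cos²(37.9°) = 1/0.7891² = 1.606.
True area = apparent / (areal scale) = 232000 / 1.606 ≈ 144000 km².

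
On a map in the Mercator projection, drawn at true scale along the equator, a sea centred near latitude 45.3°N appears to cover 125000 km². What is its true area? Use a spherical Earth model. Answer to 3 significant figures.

61800 km²

For Mercator, h = k = sec φ (a conformal cylindrical projection has a single point scale, 1/cos φ).
Areal scale = k² = sec²φ = 1/cos²(45.3°) = 1/0.7034² = 2.021.
True area = apparent / (areal scale) = 125000 / 2.021 ≈ 61800 km².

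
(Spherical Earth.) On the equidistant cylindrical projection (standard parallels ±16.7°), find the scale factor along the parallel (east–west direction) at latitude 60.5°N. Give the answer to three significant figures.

1.95

The equidistant cylindrical projection with φ₀ = 16.7° has h = 1 (meridians true) and k = cos φ₀ / cos φ along parallels.
k = cos 16.7° / cos 60.5° = 0.9578/0.4924 = 1.945.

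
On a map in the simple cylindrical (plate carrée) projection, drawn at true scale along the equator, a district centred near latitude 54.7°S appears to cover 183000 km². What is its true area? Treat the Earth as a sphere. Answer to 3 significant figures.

106000 km²

In the plate carrée (x = Rλ, y = Rφ), meridians are true-scale (h = 1) and parallels are stretched by k = sec φ.
Areal scale = h·k = 1 × sec φ; at 54.7°, h = 1.000, k = 1.731, so h·k = 1.731.
True area = apparent / (areal scale) = 183000 / 1.731 ≈ 106000 km².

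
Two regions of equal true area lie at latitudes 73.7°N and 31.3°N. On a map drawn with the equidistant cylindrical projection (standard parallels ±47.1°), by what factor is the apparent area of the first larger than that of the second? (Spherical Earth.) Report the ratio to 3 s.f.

The equidistant cylindrical projection with φ₀ = 47.1° has h = 1 (meridians true) and k = cos φ₀ / cos φ along parallels.
Areal scale at 73.7°: h·k = 1.000 × 2.425 = 2.425.
Areal scale at 31.3°: h·k = 1.000 × 0.7967 = 0.7967.
Ratio = 2.425/0.7967 ≈ 3.04.

3.04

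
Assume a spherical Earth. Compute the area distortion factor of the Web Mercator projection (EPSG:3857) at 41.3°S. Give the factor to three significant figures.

For Mercator, h = k = sec φ (a conformal cylindrical projection has a single point scale, 1/cos φ).
Areal scale = k² = sec²φ = 1/cos²(41.3°) = 1/0.7513² = 1.772.

1.77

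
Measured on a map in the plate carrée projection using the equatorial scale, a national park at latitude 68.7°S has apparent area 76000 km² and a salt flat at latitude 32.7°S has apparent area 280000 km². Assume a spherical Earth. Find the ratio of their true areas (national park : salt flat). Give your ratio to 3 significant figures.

0.117

Plate carrée has h = 1 and k = sec φ, giving areal scale sec φ; true area = (apparent area) · cos φ.
True area of national park: 76000 × cos(68.7°) = 76000 × 0.3633 = 27610 km².
True area of salt flat: 280000 × cos(32.7°) = 280000 × 0.8415 = 235600 km².
Ratio = 27610 / 235600 ≈ 0.117.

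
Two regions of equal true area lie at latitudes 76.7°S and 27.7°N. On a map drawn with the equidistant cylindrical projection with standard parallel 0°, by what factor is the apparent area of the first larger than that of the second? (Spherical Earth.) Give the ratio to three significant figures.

Plate carrée maps x = Rλ, y = Rφ. The meridian scale is h = 1 and the parallel scale is k = 1/cos φ = sec φ.
Areal scale at 76.7°: h·k = 1.000 × 4.347 = 4.347.
Areal scale at 27.7°: h·k = 1.000 × 1.129 = 1.129.
Ratio = 4.347/1.129 ≈ 3.85.

3.85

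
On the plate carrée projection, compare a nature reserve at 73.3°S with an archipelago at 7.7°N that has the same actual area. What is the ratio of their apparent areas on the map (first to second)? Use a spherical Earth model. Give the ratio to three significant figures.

3.45

In the plate carrée (x = Rλ, y = Rφ), meridians are true-scale (h = 1) and parallels are stretched by k = sec φ.
Areal scale at 73.3°: h·k = 1.000 × 3.480 = 3.480.
Areal scale at 7.7°: h·k = 1.000 × 1.009 = 1.009.
Ratio = 3.480/1.009 ≈ 3.45.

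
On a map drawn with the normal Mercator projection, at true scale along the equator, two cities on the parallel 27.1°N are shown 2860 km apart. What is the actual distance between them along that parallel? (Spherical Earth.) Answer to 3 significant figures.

2550 km

Mercator is conformal, so the point scale is isotropic: h = k = sec φ = 1/cos φ.
Along the parallel at 27.1°, map distances are exaggerated by k = sec 27.1° = 1.123.
True distance = 2860 / 1.123 = 2860 × cos 27.1° ≈ 2550 km.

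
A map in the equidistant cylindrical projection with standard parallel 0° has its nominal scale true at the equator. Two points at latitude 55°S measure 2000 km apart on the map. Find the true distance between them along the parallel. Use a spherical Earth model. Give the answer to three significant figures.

1150 km

For the equirectangular projection with φ₀ = 0 (plate carrée), h = 1 along meridians and k = sec φ along parallels.
Along the parallel at 55°, map distances are exaggerated by k = sec 55° = 1.743.
True distance = 2000 / 1.743 = 2000 × cos 55° ≈ 1150 km.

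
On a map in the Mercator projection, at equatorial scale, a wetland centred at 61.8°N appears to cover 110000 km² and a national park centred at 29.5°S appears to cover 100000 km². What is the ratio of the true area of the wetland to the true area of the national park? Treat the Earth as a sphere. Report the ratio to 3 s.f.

Since Mercator area scale is 1/cos²φ, the true area equals the apparent area multiplied by cos²φ.
True area of wetland: 110000 × cos²(61.8°) = 110000 × 0.2233 = 24560 km².
True area of national park: 100000 × cos²(29.5°) = 100000 × 0.7575 = 75750 km².
Ratio = 24560 / 75750 ≈ 0.324.

0.324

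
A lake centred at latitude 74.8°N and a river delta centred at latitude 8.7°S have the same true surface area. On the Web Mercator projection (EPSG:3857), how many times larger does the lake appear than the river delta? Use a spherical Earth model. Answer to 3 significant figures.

Mercator areal scale is sec²φ.
At 74.8°: sec²(74.8°) = 1/0.2622² = 14.55.
At 8.7°: sec²(8.7°) = 1/0.9885² = 1.023.
Ratio = 14.55/1.023 = cos²(8.7°)/cos²(74.8°) ≈ 14.2.

14.2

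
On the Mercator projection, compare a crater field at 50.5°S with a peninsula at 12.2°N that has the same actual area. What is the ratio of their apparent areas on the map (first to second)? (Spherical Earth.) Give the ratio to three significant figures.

2.36

Mercator is conformal with k = sec φ, so areal scale = k² = sec²φ.
At 50.5°: sec²(50.5°) = 1/0.6361² = 2.472.
At 12.2°: sec²(12.2°) = 1/0.9774² = 1.047.
Ratio = 2.472/1.047 = cos²(12.2°)/cos²(50.5°) ≈ 2.36.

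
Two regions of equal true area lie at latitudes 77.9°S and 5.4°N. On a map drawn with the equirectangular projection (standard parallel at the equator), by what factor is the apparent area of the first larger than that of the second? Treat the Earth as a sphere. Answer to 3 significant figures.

Plate carrée maps x = Rλ, y = Rφ. The meridian scale is h = 1 and the parallel scale is k = 1/cos φ = sec φ.
Areal scale at 77.9°: h·k = 1.000 × 4.771 = 4.771.
Areal scale at 5.4°: h·k = 1.000 × 1.004 = 1.004.
Ratio = 4.771/1.004 ≈ 4.75.

4.75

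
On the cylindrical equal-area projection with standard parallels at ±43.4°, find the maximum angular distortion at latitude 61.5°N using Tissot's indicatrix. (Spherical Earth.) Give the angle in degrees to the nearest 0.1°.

Cylindrical equal-area (φ₀ = 43.4°): h = cos φ / cos 43.4° along meridians, k = cos 43.4° / cos φ along parallels; h·k = 1.
At 61.5°: h = 0.6567, k = 1.523; principal scales a = 1.523, b = 0.6567.
sin(ω/2) = (a − b)/(a + b) = 0.8660/2.179 = 0.3973, so ω = 2 arcsin(0.3973) ≈ 46.8°.

46.8°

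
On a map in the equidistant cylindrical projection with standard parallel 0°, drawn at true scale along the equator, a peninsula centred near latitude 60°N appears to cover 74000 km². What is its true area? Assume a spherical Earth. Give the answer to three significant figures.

37000 km²

Plate carrée maps x = Rλ, y = Rφ. The meridian scale is h = 1 and the parallel scale is k = 1/cos φ = sec φ.
Areal scale = h·k = 1 × sec φ; at 60°, h = 1.000, k = 2.000, so h·k = 2.000.
True area = apparent / (areal scale) = 74000 / 2.000 ≈ 37000 km².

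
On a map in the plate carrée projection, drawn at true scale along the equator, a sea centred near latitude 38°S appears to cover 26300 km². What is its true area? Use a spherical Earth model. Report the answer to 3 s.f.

Plate carrée maps x = Rλ, y = Rφ. The meridian scale is h = 1 and the parallel scale is k = 1/cos φ = sec φ.
Areal scale = h·k = 1 × sec φ; at 38°, h = 1.000, k = 1.269, so h·k = 1.269.
True area = apparent / (areal scale) = 26300 / 1.269 ≈ 20700 km².

20700 km²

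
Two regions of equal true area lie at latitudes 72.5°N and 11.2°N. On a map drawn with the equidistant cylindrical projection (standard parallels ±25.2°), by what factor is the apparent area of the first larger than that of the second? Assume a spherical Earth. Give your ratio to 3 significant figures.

3.26

The equidistant cylindrical projection with φ₀ = 25.2° has h = 1 (meridians true) and k = cos φ₀ / cos φ along parallels.
Areal scale at 72.5°: h·k = 1.000 × 3.009 = 3.009.
Areal scale at 11.2°: h·k = 1.000 × 0.9224 = 0.9224.
Ratio = 3.009/0.9224 ≈ 3.26.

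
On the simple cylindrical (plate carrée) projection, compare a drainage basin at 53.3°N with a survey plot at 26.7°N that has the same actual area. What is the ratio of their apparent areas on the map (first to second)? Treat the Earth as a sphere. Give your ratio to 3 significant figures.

Plate carrée maps x = Rλ, y = Rφ. The meridian scale is h = 1 and the parallel scale is k = 1/cos φ = sec φ.
Areal scale at 53.3°: h·k = 1.000 × 1.673 = 1.673.
Areal scale at 26.7°: h·k = 1.000 × 1.119 = 1.119.
Ratio = 1.673/1.119 ≈ 1.49.

1.49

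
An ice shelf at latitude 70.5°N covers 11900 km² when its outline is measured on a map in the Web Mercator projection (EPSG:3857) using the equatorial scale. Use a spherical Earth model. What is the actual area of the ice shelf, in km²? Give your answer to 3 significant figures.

1330 km²

For Mercator, h = k = sec φ (a conformal cylindrical projection has a single point scale, 1/cos φ).
Areal scale = k² = sec²φ = 1/cos²(70.5°) = 1/0.3338² = 8.974.
True area = apparent / (areal scale) = 11900 / 8.974 ≈ 1330 km².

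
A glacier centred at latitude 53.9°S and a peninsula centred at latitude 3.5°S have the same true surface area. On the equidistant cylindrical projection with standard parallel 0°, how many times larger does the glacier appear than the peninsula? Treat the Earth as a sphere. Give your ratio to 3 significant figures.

For the equirectangular projection with φ₀ = 0 (plate carrée), h = 1 along meridians and k = sec φ along parallels.
Areal scale at 53.9°: h·k = 1.000 × 1.697 = 1.697.
Areal scale at 3.5°: h·k = 1.000 × 1.002 = 1.002.
Ratio = 1.697/1.002 ≈ 1.69.

1.69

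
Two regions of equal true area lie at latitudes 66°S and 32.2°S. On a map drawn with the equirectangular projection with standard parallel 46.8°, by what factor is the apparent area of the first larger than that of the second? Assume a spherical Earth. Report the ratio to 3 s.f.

2.08

With standard parallel φ₀ = 46.8°, the equirectangular projection gives x = Rλ cos φ₀, y = Rφ, so h = 1 and k = cos 46.8° / cos φ.
Areal scale at 66°: h·k = 1.000 × 1.683 = 1.683.
Areal scale at 32.2°: h·k = 1.000 × 0.8090 = 0.8090.
Ratio = 1.683/0.8090 ≈ 2.08.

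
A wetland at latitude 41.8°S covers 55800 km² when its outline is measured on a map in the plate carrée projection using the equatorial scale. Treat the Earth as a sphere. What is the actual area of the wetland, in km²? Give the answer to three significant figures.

41600 km²

For the equirectangular projection with φ₀ = 0 (plate carrée), h = 1 along meridians and k = sec φ along parallels.
Areal scale = h·k = 1 × sec φ; at 41.8°, h = 1.000, k = 1.341, so h·k = 1.341.
True area = apparent / (areal scale) = 55800 / 1.341 ≈ 41600 km².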